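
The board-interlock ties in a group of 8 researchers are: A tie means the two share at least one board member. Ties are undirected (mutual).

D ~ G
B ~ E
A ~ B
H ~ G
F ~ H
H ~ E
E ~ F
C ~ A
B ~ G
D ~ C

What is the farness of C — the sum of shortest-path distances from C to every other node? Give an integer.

16

Distances from C: A:1, B:2, D:1, E:3, F:4, G:2, H:3.
Sum = 1 + 2 + 1 + 3 + 4 + 2 + 3 = 16.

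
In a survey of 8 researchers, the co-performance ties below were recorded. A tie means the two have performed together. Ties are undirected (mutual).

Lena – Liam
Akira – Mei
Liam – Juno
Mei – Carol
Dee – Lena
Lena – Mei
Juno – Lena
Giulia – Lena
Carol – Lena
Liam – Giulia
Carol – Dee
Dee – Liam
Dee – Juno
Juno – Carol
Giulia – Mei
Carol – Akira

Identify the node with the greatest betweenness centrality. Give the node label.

Carol

Unnormalized betweenness of each node: Akira:0, Carol:41/10, Dee:8/15, Giulia:7/10, Juno:8/15, Lena:56/15, Liam:1, Mei:12/5.
Carol has the largest value, 41/10, making it the main broker — the node through which the most shortest paths run.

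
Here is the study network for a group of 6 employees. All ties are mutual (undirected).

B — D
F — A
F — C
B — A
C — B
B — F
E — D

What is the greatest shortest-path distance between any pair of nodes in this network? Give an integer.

3

Eccentricity of each node (its greatest distance to any other): A:3, B:2, C:3, D:2, E:3, F:3.
The maximum eccentricity is 3, realized for instance by the pair E–C via E – D – B – C. So the diameter is 3.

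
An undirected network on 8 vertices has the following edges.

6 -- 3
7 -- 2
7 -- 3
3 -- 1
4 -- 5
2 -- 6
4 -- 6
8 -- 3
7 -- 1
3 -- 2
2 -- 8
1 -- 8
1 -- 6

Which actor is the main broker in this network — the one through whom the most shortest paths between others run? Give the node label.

6

Unnormalized betweenness of each node: 1:7/3, 2:7/3, 3:31/12, 4:6, 5:0, 6:41/4, 7:1/4, 8:1/4.
6 has the largest value, 41/4, making it the main broker — the node through which the most shortest paths run.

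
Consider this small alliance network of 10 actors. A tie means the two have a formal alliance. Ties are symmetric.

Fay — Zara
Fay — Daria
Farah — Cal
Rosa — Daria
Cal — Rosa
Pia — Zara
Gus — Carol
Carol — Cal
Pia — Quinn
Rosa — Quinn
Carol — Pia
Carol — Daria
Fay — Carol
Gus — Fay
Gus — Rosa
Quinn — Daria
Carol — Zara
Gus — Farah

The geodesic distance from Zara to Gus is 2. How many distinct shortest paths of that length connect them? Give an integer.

2

The shortest distance is 2. The length-2 paths are: Zara–Fay–Gus; Zara–Carol–Gus.
That gives 2 distinct shortest paths.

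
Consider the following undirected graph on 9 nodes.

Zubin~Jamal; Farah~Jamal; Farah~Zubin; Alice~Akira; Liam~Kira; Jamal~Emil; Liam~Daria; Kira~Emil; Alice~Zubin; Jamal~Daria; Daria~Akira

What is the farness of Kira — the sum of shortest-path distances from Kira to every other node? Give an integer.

19

Distances from Kira: Akira:3, Alice:4, Daria:2, Emil:1, Farah:3, Jamal:2, Liam:1, Zubin:3.
Sum = 3 + 4 + 2 + 1 + 3 + 2 + 1 + 3 = 19.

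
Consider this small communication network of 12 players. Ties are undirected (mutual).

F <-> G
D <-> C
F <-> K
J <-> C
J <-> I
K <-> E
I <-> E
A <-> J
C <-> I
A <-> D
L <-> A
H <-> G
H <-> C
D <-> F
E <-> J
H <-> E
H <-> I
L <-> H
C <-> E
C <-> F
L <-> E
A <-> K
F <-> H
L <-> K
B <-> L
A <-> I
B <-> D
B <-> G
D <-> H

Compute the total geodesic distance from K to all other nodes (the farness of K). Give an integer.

18

Distances from K: A:1, B:2, C:2, D:2, E:1, F:1, G:2, H:2, I:2, J:2, L:1.
Sum = 1 + 2 + 2 + 2 + 1 + 1 + 2 + 2 + 2 + 2 + 1 = 18.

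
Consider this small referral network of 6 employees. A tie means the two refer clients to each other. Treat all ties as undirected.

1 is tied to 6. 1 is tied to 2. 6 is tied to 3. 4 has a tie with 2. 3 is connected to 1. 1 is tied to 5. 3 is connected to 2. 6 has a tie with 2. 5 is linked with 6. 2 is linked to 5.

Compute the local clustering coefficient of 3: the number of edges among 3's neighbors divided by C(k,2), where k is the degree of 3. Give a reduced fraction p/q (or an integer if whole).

3's neighbors: 1, 2, and 6 (k = 3).
Possible neighbor pairs: C(3,2) = 3. Edges among them: 1–2, 1–6, 2–6 → e = 3.
Clustering(3) = 3/3 = 1.

1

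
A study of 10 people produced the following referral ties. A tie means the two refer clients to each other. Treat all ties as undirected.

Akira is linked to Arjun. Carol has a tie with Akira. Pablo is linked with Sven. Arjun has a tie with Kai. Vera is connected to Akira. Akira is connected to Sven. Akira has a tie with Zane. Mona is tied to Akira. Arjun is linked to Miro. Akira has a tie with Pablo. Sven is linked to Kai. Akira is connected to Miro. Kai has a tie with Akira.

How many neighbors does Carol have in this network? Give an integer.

1

Carol is directly tied to Akira. That is 1 neighbor, so the degree of Carol is 1.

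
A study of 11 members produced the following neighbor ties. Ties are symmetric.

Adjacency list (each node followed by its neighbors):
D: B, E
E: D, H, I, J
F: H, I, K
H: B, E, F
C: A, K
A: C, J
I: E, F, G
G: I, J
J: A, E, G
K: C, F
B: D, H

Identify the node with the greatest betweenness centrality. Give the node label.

Unnormalized betweenness of each node: A:5, B:7/6, C:3, D:67/30, E:227/15, F:311/30, G:4/3, H:253/30, I:33/5, J:161/15, K:5.
E has the largest value, 227/15, making it the main broker — the node through which the most shortest paths run.

E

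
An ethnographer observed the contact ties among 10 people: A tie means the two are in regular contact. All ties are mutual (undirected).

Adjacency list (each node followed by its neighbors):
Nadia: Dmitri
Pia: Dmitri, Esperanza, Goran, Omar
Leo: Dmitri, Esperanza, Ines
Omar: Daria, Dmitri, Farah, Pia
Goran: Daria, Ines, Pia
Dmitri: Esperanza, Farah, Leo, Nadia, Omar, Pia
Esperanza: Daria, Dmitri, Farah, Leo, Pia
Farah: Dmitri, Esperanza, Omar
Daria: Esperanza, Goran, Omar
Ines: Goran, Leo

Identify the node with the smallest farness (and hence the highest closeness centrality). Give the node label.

Dmitri

Farness (sum of distances to all others) for each node — Daria:16, Dmitri:12, Esperanza:13, Farah:17, Goran:17, Ines:19, Leo:15, Nadia:20, Omar:15, Pia:14.
The smallest farness is 12, for Dmitri, so Dmitri has the highest closeness.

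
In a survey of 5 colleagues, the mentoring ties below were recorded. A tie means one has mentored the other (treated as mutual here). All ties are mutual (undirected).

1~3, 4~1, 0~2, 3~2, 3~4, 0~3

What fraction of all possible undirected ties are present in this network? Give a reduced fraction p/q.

There are 6 edges and 5 nodes, so the maximum possible is C(5,2) = 10.
Density = 6/10 = 3/5.

3/5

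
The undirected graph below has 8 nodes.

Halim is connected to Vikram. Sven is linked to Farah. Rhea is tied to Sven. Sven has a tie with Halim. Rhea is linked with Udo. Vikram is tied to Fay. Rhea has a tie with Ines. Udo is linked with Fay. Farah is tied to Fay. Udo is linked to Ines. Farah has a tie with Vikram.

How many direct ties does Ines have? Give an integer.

Ines is directly tied to Rhea and Udo. That is 2 neighbors, so the degree of Ines is 2.

2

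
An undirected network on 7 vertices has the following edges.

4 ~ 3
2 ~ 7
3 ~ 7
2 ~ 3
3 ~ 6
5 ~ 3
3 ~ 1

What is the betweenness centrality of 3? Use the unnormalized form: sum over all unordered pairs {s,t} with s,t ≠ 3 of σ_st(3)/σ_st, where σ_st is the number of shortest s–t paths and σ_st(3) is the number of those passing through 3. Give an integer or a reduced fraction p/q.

14

Pairs whose geodesics pass through 3 — 2–1: 1; 2–5: 1; 2–4: 1; 2–6: 1; 1–5: 1; 1–4: 1; 1–6: 1; 1–7: 1; 5–4: 1; 5–6: 1; 5–7: 1; 4–6: 1; 4–7: 1; 6–7: 1.
All other pairs contribute 0.
Summing the contributions gives betweenness(3) = 14.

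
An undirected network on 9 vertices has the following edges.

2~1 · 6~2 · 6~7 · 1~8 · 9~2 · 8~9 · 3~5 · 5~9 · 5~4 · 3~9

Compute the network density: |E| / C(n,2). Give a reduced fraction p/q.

5/18

There are 10 edges and 9 nodes, so the maximum possible is C(9,2) = 36.
Density = 10/36 = 5/18.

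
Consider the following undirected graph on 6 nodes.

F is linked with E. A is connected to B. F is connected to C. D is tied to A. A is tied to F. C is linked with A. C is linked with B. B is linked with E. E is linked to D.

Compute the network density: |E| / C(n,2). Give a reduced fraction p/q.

There are 9 edges and 6 nodes, so the maximum possible is C(6,2) = 15.
Density = 9/15 = 3/5.

3/5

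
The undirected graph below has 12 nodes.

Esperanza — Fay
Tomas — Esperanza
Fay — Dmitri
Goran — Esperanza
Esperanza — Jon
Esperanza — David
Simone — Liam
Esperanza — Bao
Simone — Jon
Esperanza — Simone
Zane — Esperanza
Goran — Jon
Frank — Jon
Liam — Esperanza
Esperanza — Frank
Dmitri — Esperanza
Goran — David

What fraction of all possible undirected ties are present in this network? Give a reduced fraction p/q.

17/66

There are 17 edges and 12 nodes, so the maximum possible is C(12,2) = 66.
Density = 17/66.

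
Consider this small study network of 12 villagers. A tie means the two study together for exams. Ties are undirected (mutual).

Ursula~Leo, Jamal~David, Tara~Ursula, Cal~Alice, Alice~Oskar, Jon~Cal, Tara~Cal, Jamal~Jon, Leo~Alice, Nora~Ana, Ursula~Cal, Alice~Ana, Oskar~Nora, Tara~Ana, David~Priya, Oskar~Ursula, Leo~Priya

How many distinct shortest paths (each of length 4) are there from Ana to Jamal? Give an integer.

The shortest distance is 4. The length-4 paths are: Ana–Alice–Cal–Jon–Jamal; Ana–Tara–Cal–Jon–Jamal.
That gives 2 distinct shortest paths.

2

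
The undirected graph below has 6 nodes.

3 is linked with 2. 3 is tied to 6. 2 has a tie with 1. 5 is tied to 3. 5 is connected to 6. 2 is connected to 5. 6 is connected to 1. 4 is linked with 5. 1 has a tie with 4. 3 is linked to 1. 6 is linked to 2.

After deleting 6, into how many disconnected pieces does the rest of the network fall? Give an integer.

6's neighbors (1, 2, 3, and 5) remain reachable from one another through other ties, so the rest of the network stays in one piece.

1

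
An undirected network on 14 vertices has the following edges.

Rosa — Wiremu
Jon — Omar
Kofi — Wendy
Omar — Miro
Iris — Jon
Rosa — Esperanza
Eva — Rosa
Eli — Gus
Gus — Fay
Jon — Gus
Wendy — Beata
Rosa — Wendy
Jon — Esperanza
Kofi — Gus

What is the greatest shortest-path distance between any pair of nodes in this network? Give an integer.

6

Eccentricity of each node (its greatest distance to any other): Beata:6, Eli:5, Esperanza:3, Eva:5, Fay:5, Gus:4, Iris:5, Jon:4, Kofi:4, Miro:6, Omar:5, Rosa:4, Wendy:5, Wiremu:5.
The maximum eccentricity is 6, realized for instance by the pair Miro–Beata via Miro – Omar – Jon – Gus – Kofi – Wendy – Beata. So the diameter is 6.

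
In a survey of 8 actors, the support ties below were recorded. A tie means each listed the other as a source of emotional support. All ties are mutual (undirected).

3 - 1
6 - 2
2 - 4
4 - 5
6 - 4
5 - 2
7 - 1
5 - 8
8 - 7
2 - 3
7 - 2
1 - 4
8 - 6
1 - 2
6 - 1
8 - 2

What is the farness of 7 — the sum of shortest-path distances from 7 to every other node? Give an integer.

11

Distances from 7: 1:1, 2:1, 3:2, 4:2, 5:2, 6:2, 8:1.
Sum = 1 + 1 + 2 + 2 + 2 + 2 + 1 = 11.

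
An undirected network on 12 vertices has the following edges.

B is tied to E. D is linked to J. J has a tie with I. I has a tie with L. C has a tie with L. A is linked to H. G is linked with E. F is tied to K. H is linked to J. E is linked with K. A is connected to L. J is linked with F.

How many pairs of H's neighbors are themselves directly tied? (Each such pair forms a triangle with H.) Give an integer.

0

H's neighbors are A and J, but none of them are tied to each other, so no triangle contains H.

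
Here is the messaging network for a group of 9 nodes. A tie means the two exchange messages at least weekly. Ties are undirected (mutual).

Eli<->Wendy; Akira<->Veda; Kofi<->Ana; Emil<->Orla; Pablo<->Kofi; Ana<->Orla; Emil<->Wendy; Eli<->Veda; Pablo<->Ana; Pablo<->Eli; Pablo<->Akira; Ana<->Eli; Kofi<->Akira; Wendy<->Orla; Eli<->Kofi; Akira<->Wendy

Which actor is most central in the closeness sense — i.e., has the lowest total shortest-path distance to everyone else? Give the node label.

Farness (sum of distances to all others) for each node — Akira:12, Ana:12, Eli:11, Emil:17, Kofi:13, Orla:14, Pablo:13, Veda:16, Wendy:12.
The smallest farness is 11, for Eli, so Eli has the highest closeness.

Eli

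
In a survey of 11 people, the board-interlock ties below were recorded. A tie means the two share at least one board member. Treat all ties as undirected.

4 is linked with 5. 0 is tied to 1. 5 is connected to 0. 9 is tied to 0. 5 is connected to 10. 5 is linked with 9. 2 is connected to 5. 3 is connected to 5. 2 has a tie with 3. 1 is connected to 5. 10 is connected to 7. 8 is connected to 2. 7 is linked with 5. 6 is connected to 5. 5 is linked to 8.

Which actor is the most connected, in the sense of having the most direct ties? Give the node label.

Degrees — 0:3, 1:2, 2:3, 3:2, 4:1, 5:10, 6:1, 7:2, 8:2, 9:2, 10:2.
The maximum is 10, attained only by 5.

5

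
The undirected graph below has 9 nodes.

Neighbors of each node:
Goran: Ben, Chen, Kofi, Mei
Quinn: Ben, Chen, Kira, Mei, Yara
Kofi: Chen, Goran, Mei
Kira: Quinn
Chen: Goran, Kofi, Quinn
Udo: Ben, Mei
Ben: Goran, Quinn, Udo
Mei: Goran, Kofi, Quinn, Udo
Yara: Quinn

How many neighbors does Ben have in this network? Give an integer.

3

Ben is directly tied to Goran, Quinn, and Udo. That is 3 neighbors, so the degree of Ben is 3.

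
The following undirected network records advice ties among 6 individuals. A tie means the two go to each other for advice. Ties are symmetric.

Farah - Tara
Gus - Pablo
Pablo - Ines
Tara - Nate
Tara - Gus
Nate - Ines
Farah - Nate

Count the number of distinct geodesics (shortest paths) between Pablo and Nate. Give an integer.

1

The shortest distance is 2, and the only length-2 path is Pablo–Ines–Nate. So there is exactly 1 shortest path.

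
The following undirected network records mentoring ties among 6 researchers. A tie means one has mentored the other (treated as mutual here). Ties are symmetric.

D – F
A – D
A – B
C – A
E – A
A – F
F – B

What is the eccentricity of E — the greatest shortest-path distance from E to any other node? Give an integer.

2

Distances from E: A:1, B:2, C:2, D:2, F:2.
The largest is 2 (to F, D, B, and C), so the eccentricity of E is 2.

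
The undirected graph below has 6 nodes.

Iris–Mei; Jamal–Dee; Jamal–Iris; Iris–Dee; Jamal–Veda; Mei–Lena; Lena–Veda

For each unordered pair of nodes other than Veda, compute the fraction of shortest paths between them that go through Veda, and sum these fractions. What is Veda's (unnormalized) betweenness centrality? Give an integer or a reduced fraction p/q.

3/2

Pairs whose geodesics pass through Veda — Lena–Dee: 1/2; Lena–Jamal: 1.
All other pairs contribute 0.
Summing the contributions gives betweenness(Veda) = 3/2.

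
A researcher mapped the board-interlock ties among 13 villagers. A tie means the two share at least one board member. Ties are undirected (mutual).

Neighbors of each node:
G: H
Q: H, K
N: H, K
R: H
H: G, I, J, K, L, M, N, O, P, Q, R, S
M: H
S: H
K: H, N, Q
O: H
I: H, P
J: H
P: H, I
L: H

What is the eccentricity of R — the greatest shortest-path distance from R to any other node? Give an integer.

Distances from R: G:2, H:1, I:2, J:2, K:2, L:2, M:2, N:2, O:2, P:2, Q:2, S:2.
The largest is 2 (to N, J, S, G, P, O, L, K, I, M, and Q), so the eccentricity of R is 2.

2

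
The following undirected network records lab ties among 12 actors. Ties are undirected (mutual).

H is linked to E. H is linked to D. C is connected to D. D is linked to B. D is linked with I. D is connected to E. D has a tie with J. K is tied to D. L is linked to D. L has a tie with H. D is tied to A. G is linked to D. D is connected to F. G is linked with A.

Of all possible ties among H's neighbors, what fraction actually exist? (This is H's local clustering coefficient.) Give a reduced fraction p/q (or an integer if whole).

H's neighbors: D, E, and L (k = 3).
Possible neighbor pairs: C(3,2) = 3. Edges among them: D–E, D–L → e = 2.
Clustering(H) = 2/3.

2/3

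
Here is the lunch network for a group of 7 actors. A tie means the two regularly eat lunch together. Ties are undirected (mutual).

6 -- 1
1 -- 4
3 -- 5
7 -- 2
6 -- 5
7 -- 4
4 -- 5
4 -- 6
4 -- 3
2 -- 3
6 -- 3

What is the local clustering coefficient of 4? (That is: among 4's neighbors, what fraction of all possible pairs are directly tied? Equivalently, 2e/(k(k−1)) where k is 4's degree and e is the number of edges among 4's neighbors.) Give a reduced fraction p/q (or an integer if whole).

4's neighbors: 1, 3, 5, 6, and 7 (k = 5).
Possible neighbor pairs: C(5,2) = 10. Edges among them: 1–6, 3–5, 3–6, 5–6 → e = 4.
Clustering(4) = 4/10 = 2/5.

2/5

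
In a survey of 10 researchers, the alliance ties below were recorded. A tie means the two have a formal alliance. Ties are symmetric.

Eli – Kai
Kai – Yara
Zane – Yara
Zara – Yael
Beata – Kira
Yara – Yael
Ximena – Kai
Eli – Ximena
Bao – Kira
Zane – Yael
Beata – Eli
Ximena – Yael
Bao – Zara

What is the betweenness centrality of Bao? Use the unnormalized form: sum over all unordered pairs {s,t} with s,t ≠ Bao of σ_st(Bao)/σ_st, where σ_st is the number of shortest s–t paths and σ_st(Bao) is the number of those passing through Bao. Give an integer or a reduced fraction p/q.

9/2

Pairs whose geodesics pass through Bao — Zane–Kira: 1; Yara–Kira: 1/2; Beata–Zara: 1; Kira–Zara: 1; Kira–Yael: 1.
All other pairs contribute 0.
Summing the contributions gives betweenness(Bao) = 9/2.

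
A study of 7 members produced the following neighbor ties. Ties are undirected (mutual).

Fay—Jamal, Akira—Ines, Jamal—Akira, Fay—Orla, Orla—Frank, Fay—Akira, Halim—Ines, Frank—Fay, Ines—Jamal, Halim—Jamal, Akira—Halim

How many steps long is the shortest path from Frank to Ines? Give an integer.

3

One shortest route is Frank – Fay – Jamal – Ines, which uses 3 edges, and at distance 2 from Frank we only reach {Akira, Jamal}, which does not include Ines. So d(Frank,Ines) = 3.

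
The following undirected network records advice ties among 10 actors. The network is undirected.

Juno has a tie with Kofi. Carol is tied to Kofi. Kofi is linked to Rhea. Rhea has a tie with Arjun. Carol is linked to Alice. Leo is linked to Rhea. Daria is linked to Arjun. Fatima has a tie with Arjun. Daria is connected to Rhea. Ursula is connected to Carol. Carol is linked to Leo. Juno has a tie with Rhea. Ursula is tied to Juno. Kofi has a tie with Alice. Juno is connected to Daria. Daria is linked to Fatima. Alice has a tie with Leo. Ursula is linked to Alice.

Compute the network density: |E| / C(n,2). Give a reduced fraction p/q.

2/5

There are 18 edges and 10 nodes, so the maximum possible is C(10,2) = 45.
Density = 18/45 = 2/5.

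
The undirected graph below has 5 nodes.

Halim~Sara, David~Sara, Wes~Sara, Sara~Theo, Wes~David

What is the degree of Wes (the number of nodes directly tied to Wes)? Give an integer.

2

Wes is directly tied to David and Sara. That is 2 neighbors, so the degree of Wes is 2.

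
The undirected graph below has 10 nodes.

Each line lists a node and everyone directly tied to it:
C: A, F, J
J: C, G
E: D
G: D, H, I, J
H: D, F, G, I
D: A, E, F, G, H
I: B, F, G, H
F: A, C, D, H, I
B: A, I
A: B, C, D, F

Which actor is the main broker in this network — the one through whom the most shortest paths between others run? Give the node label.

D

Unnormalized betweenness of each node: A:5, B:1/2, C:5/2, D:59/6, E:0, F:14/3, G:31/6, H:1, I:10/3, J:1.
D has the largest value, 59/6, making it the main broker — the node through which the most shortest paths run.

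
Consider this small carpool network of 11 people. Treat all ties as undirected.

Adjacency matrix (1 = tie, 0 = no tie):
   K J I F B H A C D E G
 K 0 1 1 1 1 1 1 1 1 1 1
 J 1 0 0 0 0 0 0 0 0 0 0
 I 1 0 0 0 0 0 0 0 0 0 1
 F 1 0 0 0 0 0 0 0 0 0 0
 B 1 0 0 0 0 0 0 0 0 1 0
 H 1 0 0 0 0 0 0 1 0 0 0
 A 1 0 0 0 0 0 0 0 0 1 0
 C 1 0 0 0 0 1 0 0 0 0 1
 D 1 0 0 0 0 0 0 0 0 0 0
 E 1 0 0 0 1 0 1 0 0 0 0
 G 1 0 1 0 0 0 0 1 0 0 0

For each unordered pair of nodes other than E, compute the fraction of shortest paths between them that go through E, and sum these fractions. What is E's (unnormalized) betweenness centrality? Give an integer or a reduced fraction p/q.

1/2

Pairs whose geodesics pass through E — B–A: 1/2.
All other pairs contribute 0.
Summing the contributions gives betweenness(E) = 1/2.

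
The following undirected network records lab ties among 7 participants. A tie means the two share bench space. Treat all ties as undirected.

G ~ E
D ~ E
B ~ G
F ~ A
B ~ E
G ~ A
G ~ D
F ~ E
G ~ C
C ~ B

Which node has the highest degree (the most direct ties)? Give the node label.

Degrees — A:2, B:3, C:2, D:2, E:4, F:2, G:5.
The maximum is 5, attained only by G.

G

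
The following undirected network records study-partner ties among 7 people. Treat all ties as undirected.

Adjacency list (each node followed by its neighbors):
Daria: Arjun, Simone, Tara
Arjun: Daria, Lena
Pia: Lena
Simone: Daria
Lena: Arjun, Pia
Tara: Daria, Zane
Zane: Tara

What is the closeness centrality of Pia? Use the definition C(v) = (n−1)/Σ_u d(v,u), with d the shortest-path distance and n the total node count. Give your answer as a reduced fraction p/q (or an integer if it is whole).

Distances from Pia: Arjun:2, Daria:3, Lena:1, Simone:4, Tara:4, Zane:5. Sum = 19.
n = 7, so closeness = 6/19.

6/19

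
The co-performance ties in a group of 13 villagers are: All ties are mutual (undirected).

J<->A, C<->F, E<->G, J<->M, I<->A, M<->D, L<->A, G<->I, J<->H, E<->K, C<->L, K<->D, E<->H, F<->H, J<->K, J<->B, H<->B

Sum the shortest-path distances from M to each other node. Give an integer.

Distances from M: A:2, B:2, C:4, D:1, E:3, F:3, G:4, H:2, I:3, J:1, K:2, L:3.
Sum = 2 + 2 + 4 + 1 + 3 + 3 + 4 + 2 + 3 + 1 + 2 + 3 = 30.

30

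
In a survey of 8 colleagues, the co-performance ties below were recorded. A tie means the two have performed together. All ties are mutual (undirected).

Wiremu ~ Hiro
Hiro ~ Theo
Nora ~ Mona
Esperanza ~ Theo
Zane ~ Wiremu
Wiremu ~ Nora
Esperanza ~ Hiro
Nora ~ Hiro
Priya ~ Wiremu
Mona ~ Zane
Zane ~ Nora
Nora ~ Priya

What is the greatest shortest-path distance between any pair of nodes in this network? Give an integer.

Eccentricity of each node (its greatest distance to any other): Esperanza:3, Hiro:2, Mona:3, Nora:2, Priya:3, Theo:3, Wiremu:2, Zane:3.
The maximum eccentricity is 3, realized for instance by the pair Mona–Theo via Mona – Nora – Hiro – Theo. So the diameter is 3.

3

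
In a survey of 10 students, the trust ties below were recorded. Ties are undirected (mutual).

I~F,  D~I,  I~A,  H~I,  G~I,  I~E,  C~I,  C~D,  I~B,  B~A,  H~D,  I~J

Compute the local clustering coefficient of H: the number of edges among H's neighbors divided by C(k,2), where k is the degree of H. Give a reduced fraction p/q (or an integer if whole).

H's neighbors: D and I (k = 2).
Possible neighbor pairs: C(2,2) = 1. Edges among them: D–I → e = 1.
Clustering(H) = 1/1.

1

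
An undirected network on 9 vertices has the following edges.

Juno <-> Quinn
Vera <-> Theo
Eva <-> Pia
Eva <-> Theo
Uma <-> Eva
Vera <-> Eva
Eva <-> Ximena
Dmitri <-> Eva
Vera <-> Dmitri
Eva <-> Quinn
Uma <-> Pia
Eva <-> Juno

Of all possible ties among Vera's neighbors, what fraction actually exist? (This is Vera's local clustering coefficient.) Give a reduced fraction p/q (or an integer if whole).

2/3

Vera's neighbors: Dmitri, Eva, and Theo (k = 3).
Possible neighbor pairs: C(3,2) = 3. Edges among them: Dmitri–Eva, Eva–Theo → e = 2.
Clustering(Vera) = 2/3.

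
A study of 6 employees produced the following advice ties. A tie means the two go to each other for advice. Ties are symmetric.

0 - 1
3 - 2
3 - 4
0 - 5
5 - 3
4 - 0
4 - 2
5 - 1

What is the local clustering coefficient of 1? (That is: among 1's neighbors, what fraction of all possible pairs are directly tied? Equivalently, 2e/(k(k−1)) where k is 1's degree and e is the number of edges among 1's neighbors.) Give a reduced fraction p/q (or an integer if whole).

1

1's neighbors: 0 and 5 (k = 2).
Possible neighbor pairs: C(2,2) = 1. Edges among them: 0–5 → e = 1.
Clustering(1) = 1/1.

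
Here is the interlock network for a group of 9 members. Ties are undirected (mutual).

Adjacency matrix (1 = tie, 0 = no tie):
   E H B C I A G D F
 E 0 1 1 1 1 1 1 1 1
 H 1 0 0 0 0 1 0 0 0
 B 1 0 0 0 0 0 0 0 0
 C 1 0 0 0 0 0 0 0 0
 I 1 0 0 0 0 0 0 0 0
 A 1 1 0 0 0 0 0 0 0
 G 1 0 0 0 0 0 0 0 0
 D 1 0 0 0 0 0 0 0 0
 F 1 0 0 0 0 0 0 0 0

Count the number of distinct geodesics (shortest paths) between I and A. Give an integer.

The shortest distance is 2, and the only length-2 path is I–E–A. So there is exactly 1 shortest path.

1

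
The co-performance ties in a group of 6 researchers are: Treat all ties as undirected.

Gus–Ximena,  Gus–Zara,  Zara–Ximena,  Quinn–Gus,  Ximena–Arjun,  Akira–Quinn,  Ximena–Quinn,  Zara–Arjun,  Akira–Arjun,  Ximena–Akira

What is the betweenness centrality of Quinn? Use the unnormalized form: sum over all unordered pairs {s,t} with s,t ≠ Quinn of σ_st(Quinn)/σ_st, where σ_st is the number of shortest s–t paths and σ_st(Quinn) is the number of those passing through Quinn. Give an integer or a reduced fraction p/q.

1/2

Pairs whose geodesics pass through Quinn — Akira–Gus: 1/2.
All other pairs contribute 0.
Summing the contributions gives betweenness(Quinn) = 1/2.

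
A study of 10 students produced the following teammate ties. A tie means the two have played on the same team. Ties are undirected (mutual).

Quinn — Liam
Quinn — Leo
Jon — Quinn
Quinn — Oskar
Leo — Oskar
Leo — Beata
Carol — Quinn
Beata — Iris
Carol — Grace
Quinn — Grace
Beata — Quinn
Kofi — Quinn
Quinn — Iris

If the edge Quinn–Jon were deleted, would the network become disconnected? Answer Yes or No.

Yes

Without the Quinn–Jon edge there is no alternate route between Quinn and Jon, so the network disconnects. It is a bridge.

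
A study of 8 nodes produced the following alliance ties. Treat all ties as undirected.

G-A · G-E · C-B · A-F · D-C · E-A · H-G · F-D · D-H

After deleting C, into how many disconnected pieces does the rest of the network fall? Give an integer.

2

Without C, the remaining ties split the others into: {A, D, E, F, G, H}; {B}.
That's 2 separate components.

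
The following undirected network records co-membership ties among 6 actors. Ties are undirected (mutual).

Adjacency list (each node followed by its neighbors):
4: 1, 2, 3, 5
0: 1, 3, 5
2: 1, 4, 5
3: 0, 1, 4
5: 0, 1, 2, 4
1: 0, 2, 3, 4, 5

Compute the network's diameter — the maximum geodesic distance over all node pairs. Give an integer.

Eccentricity of each node (its greatest distance to any other): 0:2, 1:1, 2:2, 3:2, 4:2, 5:2.
The maximum eccentricity is 2, realized for instance by the pair 4–0 via 4 – 1 – 0. So the diameter is 2.

2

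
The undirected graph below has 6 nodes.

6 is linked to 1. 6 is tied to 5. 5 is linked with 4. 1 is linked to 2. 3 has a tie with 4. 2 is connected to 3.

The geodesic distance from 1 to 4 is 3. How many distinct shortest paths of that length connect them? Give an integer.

2

The shortest distance is 3. The length-3 paths are: 1–6–5–4; 1–2–3–4.
That gives 2 distinct shortest paths.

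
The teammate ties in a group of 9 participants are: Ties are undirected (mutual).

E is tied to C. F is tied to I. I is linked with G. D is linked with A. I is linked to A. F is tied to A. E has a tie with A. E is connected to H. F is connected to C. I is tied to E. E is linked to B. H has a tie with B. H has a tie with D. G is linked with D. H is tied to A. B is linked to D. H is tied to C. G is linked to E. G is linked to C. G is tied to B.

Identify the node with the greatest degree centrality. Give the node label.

Degrees — A:5, B:4, C:4, D:4, E:6, F:3, G:5, H:5, I:4.
The maximum is 6, attained only by E.

E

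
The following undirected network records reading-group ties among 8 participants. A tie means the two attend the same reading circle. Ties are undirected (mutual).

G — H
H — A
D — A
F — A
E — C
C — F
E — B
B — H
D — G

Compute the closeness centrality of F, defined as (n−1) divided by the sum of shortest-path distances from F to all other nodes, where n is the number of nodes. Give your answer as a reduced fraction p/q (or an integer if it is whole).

1/2

Distances from F: A:1, B:3, C:1, D:2, E:2, G:3, H:2. Sum = 14.
n = 8, so closeness = 7/14 = 1/2.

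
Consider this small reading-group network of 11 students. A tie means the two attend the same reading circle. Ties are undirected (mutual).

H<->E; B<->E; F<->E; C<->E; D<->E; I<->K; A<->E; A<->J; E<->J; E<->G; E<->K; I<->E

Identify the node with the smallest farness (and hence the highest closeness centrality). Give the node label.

E

Farness (sum of distances to all others) for each node — A:18, B:19, C:19, D:19, E:10, F:19, G:19, H:19, I:18, J:18, K:18.
The smallest farness is 10, for E, so E has the highest closeness.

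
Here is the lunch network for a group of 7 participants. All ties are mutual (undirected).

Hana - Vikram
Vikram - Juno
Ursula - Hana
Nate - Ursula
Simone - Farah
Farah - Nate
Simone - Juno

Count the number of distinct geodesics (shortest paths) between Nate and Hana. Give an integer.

1

The shortest distance is 2, and the only length-2 path is Nate–Ursula–Hana. So there is exactly 1 shortest path.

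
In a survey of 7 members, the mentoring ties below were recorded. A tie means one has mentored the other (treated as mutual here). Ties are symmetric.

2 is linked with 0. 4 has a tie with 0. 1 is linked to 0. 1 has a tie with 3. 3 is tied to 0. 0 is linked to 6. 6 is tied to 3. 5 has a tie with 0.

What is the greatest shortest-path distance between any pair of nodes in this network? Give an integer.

Eccentricity of each node (its greatest distance to any other): 0:1, 1:2, 2:2, 3:2, 4:2, 5:2, 6:2.
The maximum eccentricity is 2, realized for instance by the pair 3–2 via 3 – 0 – 2. So the diameter is 2.

2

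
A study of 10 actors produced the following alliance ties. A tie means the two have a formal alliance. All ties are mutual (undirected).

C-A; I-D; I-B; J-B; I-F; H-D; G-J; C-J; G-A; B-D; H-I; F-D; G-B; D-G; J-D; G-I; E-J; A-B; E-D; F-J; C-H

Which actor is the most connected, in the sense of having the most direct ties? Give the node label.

Degrees — A:3, B:5, C:3, D:7, E:2, F:3, G:5, H:3, I:5, J:6.
The maximum is 7, attained only by D.

D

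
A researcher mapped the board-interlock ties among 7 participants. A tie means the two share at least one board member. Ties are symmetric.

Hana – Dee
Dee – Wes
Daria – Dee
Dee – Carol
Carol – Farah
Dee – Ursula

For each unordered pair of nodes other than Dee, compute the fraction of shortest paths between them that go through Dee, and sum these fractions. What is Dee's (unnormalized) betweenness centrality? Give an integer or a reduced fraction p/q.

Pairs whose geodesics pass through Dee — Wes–Daria: 1; Wes–Ursula: 1; Wes–Hana: 1; Wes–Carol: 1; Wes–Farah: 1; Daria–Ursula: 1; Daria–Hana: 1; Daria–Carol: 1; Daria–Farah: 1; Ursula–Hana: 1; Ursula–Carol: 1; Ursula–Farah: 1; Hana–Carol: 1; Hana–Farah: 1.
All other pairs contribute 0.
Summing the contributions gives betweenness(Dee) = 14.

14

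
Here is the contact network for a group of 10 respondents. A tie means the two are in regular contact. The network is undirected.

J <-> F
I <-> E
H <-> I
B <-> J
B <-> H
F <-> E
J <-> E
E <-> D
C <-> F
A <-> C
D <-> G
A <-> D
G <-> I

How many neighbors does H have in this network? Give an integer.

2

H is directly tied to B and I. That is 2 neighbors, so the degree of H is 2.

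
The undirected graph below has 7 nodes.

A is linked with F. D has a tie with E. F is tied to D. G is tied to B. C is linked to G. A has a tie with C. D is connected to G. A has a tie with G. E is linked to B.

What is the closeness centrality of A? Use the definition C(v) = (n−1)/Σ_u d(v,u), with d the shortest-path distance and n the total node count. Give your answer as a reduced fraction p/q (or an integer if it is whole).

3/5

Distances from A: B:2, C:1, D:2, E:3, F:1, G:1. Sum = 10.
n = 7, so closeness = 6/10 = 3/5.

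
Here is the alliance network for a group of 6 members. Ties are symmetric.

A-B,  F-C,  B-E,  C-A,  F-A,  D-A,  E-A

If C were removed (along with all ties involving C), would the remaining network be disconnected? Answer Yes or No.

Even without C, every remaining node can still reach every other (the residual graph is connected), so C is not a cut vertex.

No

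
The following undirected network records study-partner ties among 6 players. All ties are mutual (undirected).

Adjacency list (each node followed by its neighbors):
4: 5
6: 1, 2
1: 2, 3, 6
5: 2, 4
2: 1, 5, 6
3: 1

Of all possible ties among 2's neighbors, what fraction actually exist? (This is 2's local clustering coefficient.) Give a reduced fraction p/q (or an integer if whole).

1/3

2's neighbors: 1, 5, and 6 (k = 3).
Possible neighbor pairs: C(3,2) = 3. Edges among them: 1–6 → e = 1.
Clustering(2) = 1/3.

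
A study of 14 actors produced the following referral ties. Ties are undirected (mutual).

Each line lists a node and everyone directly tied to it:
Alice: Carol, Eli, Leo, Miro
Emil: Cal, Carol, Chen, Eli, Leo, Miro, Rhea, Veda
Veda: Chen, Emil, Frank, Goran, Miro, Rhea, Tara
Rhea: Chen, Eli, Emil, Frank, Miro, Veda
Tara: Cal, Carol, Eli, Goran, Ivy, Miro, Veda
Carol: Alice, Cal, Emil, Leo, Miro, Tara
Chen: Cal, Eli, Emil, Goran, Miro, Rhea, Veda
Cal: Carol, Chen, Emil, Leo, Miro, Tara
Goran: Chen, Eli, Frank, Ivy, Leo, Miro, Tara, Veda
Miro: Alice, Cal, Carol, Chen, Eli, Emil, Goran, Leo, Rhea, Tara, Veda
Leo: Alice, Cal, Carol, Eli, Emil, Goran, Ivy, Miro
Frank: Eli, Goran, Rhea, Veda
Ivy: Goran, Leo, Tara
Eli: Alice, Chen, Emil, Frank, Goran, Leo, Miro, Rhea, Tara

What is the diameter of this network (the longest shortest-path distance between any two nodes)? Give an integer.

Eccentricity of each node (its greatest distance to any other): Alice:2, Cal:3, Carol:3, Chen:2, Eli:2, Emil:2, Frank:3, Goran:2, Ivy:3, Leo:2, Miro:2, Rhea:3, Tara:2, Veda:2.
The maximum eccentricity is 3, realized for instance by the pair Ivy–Rhea via Ivy – Leo – Eli – Rhea. So the diameter is 3.

3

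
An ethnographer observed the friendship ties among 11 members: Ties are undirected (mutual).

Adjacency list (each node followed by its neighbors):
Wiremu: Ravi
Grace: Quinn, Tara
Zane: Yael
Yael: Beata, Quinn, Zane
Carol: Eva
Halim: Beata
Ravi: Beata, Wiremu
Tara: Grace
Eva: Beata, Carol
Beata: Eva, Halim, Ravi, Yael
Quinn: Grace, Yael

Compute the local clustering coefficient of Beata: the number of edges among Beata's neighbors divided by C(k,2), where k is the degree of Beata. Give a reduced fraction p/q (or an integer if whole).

0

Beata's neighbors: Eva, Halim, Ravi, and Yael (k = 4).
Possible neighbor pairs: C(4,2) = 6. Edges among them: none → e = 0.
Clustering(Beata) = 0/6 = 0.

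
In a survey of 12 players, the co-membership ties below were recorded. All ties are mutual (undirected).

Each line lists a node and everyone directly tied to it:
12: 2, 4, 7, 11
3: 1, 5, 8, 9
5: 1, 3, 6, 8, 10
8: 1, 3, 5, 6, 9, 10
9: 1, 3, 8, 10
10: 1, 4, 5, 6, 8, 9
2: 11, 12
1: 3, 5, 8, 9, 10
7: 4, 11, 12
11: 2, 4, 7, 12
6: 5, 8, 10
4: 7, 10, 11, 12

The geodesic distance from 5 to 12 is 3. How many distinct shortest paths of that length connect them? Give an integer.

The shortest distance is 3, and the only length-3 path is 5–10–4–12. So there is exactly 1 shortest path.

1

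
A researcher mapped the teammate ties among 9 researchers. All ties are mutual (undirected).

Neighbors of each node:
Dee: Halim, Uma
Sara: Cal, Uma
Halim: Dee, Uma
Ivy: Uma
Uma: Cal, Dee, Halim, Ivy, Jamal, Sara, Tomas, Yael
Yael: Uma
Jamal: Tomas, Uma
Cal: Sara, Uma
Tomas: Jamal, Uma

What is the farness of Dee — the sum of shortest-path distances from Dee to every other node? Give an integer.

14

Distances from Dee: Cal:2, Halim:1, Ivy:2, Jamal:2, Sara:2, Tomas:2, Uma:1, Yael:2.
Sum = 2 + 1 + 2 + 2 + 2 + 2 + 1 + 2 = 14.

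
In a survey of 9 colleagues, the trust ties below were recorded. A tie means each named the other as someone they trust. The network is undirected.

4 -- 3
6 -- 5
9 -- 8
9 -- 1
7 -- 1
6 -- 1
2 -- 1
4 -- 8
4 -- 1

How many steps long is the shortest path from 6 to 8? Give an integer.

3

One shortest route is 6 – 1 – 4 – 8, which uses 3 edges, and at distance 2 from 6 we only reach {2, 4, 7, 9}, which does not include 8. So d(6,8) = 3.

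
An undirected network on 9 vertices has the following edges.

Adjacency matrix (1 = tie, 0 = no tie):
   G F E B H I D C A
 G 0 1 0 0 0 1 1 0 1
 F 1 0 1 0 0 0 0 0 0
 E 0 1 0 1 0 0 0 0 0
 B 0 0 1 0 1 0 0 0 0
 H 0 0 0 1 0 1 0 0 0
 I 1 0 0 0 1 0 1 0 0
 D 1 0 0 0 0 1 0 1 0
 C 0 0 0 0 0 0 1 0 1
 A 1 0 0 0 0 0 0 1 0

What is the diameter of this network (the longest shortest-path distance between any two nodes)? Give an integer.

4

Eccentricity of each node (its greatest distance to any other): A:4, B:4, C:4, D:3, E:4, F:3, G:3, H:3, I:3.
The maximum eccentricity is 4, realized for instance by the pair E–C via E – F – G – A – C. So the diameter is 4.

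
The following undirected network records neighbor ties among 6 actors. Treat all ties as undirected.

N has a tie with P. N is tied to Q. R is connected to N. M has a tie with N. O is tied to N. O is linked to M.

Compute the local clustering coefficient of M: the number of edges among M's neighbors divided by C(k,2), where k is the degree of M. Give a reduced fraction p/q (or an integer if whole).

M's neighbors: N and O (k = 2).
Possible neighbor pairs: C(2,2) = 1. Edges among them: N–O → e = 1.
Clustering(M) = 1/1.

1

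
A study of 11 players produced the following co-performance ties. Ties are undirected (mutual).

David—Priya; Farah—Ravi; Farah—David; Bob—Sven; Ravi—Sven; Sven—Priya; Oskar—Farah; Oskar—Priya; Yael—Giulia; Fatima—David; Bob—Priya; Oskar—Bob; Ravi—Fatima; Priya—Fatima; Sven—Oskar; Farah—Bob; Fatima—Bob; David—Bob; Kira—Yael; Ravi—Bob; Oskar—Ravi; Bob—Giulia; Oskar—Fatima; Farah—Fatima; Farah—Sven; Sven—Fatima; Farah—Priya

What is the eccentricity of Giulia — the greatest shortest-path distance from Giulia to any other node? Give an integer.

2

Distances from Giulia: Bob:1, David:2, Farah:2, Fatima:2, Kira:2, Oskar:2, Priya:2, Ravi:2, Sven:2, Yael:1.
The largest is 2 (to Kira, Priya, Oskar, Fatima, Ravi, David, Sven, and Farah), so the eccentricity of Giulia is 2.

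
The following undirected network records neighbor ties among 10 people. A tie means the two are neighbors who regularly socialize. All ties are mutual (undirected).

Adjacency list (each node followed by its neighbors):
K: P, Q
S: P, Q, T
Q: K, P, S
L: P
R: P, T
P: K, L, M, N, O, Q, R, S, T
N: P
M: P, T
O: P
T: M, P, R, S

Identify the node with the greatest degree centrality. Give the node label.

Degrees — K:2, L:1, M:2, N:1, O:1, P:9, Q:3, R:2, S:3, T:4.
The maximum is 9, attained only by P.

P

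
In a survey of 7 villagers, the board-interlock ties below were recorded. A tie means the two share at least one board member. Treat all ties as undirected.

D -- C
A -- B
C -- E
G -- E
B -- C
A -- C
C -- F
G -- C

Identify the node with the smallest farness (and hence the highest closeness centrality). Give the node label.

C

Farness (sum of distances to all others) for each node — A:10, B:10, C:6, D:11, E:10, F:11, G:10.
The smallest farness is 6, for C, so C has the highest closeness.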